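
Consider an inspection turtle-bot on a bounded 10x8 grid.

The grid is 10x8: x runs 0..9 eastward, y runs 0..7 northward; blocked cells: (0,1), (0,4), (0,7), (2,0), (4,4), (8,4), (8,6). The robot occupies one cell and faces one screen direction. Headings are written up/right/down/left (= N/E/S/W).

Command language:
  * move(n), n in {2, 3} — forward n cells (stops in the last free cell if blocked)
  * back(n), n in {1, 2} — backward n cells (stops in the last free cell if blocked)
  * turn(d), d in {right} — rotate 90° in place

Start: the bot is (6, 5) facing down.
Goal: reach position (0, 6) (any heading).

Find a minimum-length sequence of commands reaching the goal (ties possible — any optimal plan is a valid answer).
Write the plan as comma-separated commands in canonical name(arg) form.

back(1), turn(right), move(3), move(3)

initial: (6, 5) facing down
t=1 back(1) ⇒ (6, 6) facing down
t=2 turn(right) ⇒ (6, 6) facing left
t=3 move(3) ⇒ (3, 6) facing left
t=4 move(3) ⇒ (0, 6) facing left
nothing shorter than 4 reaches the goal.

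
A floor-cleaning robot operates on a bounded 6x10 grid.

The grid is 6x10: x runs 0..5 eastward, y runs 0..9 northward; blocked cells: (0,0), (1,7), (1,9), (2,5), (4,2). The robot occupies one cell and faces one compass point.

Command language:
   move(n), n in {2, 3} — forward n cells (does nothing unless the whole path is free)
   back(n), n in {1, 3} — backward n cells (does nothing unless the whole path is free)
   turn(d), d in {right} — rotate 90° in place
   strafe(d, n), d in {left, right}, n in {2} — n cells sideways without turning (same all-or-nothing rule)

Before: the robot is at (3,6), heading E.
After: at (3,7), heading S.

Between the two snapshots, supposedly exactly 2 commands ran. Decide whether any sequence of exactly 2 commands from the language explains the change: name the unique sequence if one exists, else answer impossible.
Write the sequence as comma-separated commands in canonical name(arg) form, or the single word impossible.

turn(right), back(1)

key: position moved to (3,7) AND the heading swung to S — translation plus rotation needed
from: at (3,6), heading E
t=1 turn(right) ⇒ at (3,6), heading S
t=2 back(1) ⇒ at (3,7), heading S
all 49 alternatives checked — unique.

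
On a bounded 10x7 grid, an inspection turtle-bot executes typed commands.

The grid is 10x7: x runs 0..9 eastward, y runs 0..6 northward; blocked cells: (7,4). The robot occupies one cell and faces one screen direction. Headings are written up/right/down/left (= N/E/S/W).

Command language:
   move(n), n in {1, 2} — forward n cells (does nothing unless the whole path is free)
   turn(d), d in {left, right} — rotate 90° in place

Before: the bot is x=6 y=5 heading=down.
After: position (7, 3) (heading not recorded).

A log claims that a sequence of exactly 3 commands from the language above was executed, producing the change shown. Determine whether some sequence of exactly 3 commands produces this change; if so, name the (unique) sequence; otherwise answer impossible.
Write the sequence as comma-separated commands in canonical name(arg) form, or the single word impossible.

key: order matters: swapping move(2) and move(1) lands elsewhere
start: x=6 y=5 heading=down
t=1 move(2) ⇒ x=6 y=3 heading=down
t=2 turn(left) ⇒ x=6 y=3 heading=right
t=3 move(1) ⇒ x=7 y=3 heading=right
no rival 3-sequence matches.

move(2), turn(left), move(1)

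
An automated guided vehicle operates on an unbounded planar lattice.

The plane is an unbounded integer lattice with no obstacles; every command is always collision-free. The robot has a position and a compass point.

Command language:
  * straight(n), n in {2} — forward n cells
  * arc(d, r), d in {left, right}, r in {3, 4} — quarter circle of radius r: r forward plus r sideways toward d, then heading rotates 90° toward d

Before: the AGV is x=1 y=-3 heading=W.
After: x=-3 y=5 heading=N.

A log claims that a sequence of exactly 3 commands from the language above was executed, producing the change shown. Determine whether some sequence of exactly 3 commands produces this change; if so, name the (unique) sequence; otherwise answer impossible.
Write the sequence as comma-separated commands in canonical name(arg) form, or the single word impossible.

arc(right, 4), straight(2), straight(2)

key: running straight(2) before arc(right, 4) would end elsewhere — order is forced
initial: x=1 y=-3 heading=W
[1] after arc(right, 4): x=-3 y=1 heading=N
[2] after straight(2): x=-3 y=3 heading=N
[3] after straight(2): x=-3 y=5 heading=N
no other 3-command option fits: unique.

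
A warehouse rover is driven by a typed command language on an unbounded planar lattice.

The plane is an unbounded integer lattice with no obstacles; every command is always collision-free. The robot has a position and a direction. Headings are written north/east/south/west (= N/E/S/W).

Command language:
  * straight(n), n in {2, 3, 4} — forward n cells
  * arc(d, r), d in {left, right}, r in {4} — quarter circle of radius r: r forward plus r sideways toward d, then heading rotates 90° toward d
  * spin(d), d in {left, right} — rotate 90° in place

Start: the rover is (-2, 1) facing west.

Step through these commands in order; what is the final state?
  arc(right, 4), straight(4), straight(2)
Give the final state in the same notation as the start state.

(-6, 11) facing north

initial: (-2, 1) facing west
[1] after arc(right, 4): (-6, 5) facing north
[2] after straight(4): (-6, 9) facing north
[3] after straight(2): (-6, 11) facing north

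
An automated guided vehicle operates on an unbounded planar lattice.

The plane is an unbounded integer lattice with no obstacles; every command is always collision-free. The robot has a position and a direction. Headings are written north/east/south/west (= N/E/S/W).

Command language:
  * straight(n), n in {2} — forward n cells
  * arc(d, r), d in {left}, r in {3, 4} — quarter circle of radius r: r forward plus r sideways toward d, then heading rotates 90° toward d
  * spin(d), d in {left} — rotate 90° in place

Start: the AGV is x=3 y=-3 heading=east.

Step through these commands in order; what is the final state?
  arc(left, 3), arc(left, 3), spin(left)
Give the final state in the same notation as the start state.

begin: x=3 y=-3 heading=east
[1] after arc(left, 3): x=6 y=0 heading=north
[2] after arc(left, 3): x=3 y=3 heading=west
[3] after spin(left): x=3 y=3 heading=south

x=3 y=3 heading=south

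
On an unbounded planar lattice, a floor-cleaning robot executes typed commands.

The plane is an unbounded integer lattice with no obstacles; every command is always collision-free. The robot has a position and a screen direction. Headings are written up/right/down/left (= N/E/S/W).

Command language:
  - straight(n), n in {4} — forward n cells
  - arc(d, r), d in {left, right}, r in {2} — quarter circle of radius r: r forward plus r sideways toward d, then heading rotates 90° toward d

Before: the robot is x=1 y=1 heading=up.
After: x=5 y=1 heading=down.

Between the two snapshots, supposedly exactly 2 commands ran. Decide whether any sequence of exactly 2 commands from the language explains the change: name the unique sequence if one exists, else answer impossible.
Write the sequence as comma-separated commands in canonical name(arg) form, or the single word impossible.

key: position moved to (5,1) AND the heading swung to S — translation plus rotation needed
t0: x=1 y=1 heading=up
1. arc(right, 2) → x=3 y=3 heading=right
2. arc(right, 2) → x=5 y=1 heading=down
all 9 alternatives checked — unique.

arc(right, 2), arc(right, 2)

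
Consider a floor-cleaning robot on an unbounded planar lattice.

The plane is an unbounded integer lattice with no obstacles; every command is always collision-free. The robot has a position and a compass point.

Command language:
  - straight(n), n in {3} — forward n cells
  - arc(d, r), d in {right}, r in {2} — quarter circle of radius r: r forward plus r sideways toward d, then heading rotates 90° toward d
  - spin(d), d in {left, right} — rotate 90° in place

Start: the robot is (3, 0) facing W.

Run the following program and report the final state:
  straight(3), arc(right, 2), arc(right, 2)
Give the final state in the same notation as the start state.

t0: (3, 0) facing W
step 1 (straight(3)): (0, 0) facing W
step 2 (arc(right, 2)): (-2, 2) facing N
step 3 (arc(right, 2)): (0, 4) facing E

(0, 4) facing E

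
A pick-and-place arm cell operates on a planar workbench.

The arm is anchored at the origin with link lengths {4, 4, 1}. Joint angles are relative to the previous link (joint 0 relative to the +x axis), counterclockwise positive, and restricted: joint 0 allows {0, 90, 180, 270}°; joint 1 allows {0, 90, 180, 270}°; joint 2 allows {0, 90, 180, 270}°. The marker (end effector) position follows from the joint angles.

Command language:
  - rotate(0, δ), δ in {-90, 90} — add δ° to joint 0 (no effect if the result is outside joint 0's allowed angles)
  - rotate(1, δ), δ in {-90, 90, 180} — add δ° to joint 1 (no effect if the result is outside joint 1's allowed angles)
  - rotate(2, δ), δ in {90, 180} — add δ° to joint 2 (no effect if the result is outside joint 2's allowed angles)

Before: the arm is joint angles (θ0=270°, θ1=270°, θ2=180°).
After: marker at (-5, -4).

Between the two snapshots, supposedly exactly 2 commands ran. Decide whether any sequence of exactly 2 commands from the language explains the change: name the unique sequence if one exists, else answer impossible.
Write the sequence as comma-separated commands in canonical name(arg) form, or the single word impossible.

rotate(2, 90), rotate(2, 90)

t0: joint angles (θ0=270°, θ1=270°, θ2=180°)
step 1 (rotate(2, 90)): joint angles (θ0=270°, θ1=270°, θ2=270°)
step 2 (rotate(2, 90)): joint angles (θ0=270°, θ1=270°, θ2=0°)
uniquely the one of 49 2-step routes that fits.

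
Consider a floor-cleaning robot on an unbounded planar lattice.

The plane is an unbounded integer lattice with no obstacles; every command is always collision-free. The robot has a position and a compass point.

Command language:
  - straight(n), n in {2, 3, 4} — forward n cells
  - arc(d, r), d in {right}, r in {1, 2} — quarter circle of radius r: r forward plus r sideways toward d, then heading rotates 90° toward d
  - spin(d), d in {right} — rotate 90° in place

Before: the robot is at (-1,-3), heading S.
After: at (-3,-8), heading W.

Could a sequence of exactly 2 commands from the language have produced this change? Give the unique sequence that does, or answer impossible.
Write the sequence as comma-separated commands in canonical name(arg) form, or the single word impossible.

straight(3), arc(right, 2)

key: cell and facing (now W) both changed — the 2 commands mix motion and turning
start: at (-1,-3), heading S
t=1 straight(3) ⇒ at (-1,-6), heading S
t=2 arc(right, 2) ⇒ at (-3,-8), heading W
no other 2-command option fits: unique.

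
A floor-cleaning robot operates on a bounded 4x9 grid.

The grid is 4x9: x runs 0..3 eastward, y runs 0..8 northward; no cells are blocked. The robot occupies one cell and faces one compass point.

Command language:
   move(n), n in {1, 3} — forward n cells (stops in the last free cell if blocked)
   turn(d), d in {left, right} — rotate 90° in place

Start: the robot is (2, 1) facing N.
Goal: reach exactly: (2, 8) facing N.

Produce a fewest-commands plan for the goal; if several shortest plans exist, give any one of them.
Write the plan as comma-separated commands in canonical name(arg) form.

move(3), move(3), move(3)

begin: (2, 1) facing N
t=1 move(3) ⇒ (2, 4) facing N
t=2 move(3) ⇒ (2, 7) facing N
t=3 move(3) ⇒ (2, 8) facing N
minimal: 3 command(s), checked below 3.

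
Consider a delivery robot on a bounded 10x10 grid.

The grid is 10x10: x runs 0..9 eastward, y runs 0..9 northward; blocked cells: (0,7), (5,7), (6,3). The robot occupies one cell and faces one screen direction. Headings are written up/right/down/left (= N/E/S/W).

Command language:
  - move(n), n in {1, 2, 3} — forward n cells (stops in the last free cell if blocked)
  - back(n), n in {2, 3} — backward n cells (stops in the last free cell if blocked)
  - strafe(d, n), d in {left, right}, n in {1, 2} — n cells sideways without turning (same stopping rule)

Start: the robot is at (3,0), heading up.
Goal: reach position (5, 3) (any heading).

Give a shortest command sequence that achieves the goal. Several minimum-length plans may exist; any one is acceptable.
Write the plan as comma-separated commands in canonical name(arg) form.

begin: at (3,0), heading up
1. move(3) → at (3,3), heading up
2. strafe(right, 2) → at (5,3), heading up
minimal: 2 command(s), checked below 2.

move(3), strafe(right, 2)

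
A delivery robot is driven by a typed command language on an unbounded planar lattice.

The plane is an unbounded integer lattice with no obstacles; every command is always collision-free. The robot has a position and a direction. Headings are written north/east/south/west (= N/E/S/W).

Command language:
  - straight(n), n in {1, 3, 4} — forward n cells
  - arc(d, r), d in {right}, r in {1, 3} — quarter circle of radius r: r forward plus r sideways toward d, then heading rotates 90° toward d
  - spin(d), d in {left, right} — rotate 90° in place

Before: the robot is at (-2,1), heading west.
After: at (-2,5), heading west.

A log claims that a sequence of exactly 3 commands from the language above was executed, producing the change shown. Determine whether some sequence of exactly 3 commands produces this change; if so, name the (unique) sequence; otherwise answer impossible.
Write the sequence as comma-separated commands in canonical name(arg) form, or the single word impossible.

spin(right), straight(4), spin(left)

key: still facing W at the end — net rotation zero over 3 steps
start: at (-2,1), heading west
1. spin(right) → at (-2,1), heading north
2. straight(4) → at (-2,5), heading north
3. spin(left) → at (-2,5), heading west
no rival 3-sequence matches.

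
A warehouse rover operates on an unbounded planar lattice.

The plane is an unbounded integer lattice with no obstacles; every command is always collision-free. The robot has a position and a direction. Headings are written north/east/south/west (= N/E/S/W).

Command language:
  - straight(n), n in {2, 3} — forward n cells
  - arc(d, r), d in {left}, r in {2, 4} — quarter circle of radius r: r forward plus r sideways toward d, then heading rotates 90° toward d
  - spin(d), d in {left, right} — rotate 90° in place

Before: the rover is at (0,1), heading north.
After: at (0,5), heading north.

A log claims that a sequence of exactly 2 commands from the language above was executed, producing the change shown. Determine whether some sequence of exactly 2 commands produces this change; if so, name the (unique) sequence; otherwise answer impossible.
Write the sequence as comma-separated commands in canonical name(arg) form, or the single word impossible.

straight(2), straight(2)

key: heading stays N — no command in the sequence turns
initial: at (0,1), heading north
[1] after straight(2): at (0,3), heading north
[2] after straight(2): at (0,5), heading north
no other 2-command option fits: unique.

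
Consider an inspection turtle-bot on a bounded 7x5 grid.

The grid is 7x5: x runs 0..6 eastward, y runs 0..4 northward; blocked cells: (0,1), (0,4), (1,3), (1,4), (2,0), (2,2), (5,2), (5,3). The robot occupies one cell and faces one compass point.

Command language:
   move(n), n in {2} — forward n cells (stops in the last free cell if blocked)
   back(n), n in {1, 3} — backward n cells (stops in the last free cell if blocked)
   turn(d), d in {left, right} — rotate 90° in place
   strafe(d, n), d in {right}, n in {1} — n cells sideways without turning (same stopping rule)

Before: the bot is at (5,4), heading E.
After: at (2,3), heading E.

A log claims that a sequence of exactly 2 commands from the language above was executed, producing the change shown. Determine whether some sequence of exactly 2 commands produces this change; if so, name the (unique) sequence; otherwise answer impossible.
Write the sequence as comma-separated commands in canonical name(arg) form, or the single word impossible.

back(3), strafe(right, 1)

key: running strafe(right, 1) before back(3) would end elsewhere — order is forced
t0: at (5,4), heading E
step 1 (back(3)): at (2,4), heading E
step 2 (strafe(right, 1)): at (2,3), heading E
no other 2-command option fits: unique.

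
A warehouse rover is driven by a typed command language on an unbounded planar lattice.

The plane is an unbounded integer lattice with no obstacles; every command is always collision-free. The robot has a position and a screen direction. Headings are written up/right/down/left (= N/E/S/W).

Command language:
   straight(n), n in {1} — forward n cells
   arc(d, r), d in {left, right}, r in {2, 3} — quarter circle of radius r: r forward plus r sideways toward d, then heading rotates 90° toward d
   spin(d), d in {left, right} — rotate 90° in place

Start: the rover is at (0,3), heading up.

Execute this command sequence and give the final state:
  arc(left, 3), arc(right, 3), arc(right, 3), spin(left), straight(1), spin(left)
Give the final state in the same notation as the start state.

start: at (0,3), heading up
step 1 (arc(left, 3)): at (-3,6), heading left
step 2 (arc(right, 3)): at (-6,9), heading up
step 3 (arc(right, 3)): at (-3,12), heading right
step 4 (spin(left)): at (-3,12), heading up
step 5 (straight(1)): at (-3,13), heading up
step 6 (spin(left)): at (-3,13), heading left

at (-3,13), heading left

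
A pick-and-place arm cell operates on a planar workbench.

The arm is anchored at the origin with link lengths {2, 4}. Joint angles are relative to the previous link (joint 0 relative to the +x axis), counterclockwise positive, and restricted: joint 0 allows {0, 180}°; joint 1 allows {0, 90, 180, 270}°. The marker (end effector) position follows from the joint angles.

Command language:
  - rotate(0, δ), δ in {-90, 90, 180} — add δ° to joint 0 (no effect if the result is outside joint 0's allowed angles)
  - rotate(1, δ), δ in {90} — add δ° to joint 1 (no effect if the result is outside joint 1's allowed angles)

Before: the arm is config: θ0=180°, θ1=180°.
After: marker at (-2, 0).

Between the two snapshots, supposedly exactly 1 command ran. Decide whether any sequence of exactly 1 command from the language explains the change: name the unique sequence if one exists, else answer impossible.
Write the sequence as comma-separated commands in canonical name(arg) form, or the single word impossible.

rotate(0, 180)

start: config: θ0=180°, θ1=180°
[1] after rotate(0, 180): config: θ0=0°, θ1=180°
uniquely the one of 4 1-step routes that fits.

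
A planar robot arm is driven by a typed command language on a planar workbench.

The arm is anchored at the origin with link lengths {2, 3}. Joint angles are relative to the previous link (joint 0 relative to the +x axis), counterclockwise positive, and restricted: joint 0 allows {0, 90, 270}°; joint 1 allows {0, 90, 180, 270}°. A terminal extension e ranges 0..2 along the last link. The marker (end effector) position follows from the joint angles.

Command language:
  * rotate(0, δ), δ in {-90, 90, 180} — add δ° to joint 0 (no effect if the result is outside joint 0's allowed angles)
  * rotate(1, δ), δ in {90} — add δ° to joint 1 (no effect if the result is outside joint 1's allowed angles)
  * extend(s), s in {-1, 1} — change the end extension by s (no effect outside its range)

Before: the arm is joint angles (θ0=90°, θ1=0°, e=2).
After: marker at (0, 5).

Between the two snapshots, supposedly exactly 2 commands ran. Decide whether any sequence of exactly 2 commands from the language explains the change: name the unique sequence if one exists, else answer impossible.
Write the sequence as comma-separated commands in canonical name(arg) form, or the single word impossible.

extend(-1), extend(-1)

from: joint angles (θ0=90°, θ1=0°, e=2)
t=1 extend(-1) ⇒ joint angles (θ0=90°, θ1=0°, e=1)
t=2 extend(-1) ⇒ joint angles (θ0=90°, θ1=0°, e=0)
uniquely the one of 36 2-step routes that fits.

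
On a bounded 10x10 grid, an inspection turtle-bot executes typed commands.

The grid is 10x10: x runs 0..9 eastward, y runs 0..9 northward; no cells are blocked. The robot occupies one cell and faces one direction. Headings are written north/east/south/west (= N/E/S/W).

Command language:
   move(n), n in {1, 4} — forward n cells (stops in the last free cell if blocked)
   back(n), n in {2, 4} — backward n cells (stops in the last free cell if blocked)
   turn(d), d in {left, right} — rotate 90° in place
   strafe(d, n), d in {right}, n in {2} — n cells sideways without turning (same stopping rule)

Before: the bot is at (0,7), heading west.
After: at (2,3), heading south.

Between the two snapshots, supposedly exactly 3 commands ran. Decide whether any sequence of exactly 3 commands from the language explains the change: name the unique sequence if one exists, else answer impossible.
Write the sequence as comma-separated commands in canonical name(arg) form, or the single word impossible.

back(2), turn(left), move(4)

key: position moved to (2,3) AND the heading swung to S — translation plus rotation needed
initial: at (0,7), heading west
1. back(2) → at (2,7), heading west
2. turn(left) → at (2,7), heading south
3. move(4) → at (2,3), heading south
uniquely the one of 343 3-step routes that fits.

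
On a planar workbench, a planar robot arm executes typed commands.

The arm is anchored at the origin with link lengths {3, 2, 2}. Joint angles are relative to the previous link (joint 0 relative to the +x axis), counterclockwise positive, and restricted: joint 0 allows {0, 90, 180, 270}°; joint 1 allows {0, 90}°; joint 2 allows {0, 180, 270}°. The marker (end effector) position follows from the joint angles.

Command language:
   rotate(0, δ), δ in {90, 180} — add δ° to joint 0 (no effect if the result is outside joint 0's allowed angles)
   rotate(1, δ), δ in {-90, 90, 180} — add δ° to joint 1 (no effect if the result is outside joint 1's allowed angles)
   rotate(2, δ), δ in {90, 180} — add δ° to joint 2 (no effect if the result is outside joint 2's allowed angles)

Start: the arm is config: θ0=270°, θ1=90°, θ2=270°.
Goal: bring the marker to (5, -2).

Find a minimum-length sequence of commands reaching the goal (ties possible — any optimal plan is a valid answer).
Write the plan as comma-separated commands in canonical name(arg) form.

rotate(0, 90), rotate(1, -90)

initial: config: θ0=270°, θ1=90°, θ2=270°
t=1 rotate(0, 90) ⇒ config: θ0=0°, θ1=90°, θ2=270°
t=2 rotate(1, -90) ⇒ config: θ0=0°, θ1=0°, θ2=270°
nothing shorter than 2 reaches the goal.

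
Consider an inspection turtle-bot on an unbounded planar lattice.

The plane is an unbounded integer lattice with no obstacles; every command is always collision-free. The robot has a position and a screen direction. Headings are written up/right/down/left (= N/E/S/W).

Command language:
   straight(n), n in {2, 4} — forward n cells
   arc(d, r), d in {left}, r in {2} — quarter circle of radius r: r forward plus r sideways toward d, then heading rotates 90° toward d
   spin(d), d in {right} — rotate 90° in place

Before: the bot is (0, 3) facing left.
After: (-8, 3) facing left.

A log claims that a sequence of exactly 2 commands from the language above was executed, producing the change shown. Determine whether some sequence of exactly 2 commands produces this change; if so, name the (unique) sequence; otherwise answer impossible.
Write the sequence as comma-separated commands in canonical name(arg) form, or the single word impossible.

straight(4), straight(4)

key: still facing W at the end — nothing in the sequence rotates
initial: (0, 3) facing left
t=1 straight(4) ⇒ (-4, 3) facing left
t=2 straight(4) ⇒ (-8, 3) facing left
all 16 alternatives checked — unique.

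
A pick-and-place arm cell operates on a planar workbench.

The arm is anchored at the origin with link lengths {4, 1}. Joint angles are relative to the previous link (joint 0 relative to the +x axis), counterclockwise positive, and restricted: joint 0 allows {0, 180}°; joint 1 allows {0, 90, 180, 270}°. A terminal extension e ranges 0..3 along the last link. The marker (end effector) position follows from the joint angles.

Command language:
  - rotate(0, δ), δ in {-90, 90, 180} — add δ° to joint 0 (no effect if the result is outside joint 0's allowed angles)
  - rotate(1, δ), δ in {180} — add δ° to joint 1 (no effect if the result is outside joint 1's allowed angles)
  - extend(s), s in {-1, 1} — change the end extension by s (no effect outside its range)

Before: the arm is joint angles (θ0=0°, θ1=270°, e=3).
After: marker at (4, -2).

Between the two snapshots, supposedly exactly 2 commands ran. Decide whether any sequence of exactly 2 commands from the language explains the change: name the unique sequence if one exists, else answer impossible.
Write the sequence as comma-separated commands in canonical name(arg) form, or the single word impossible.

from: joint angles (θ0=0°, θ1=270°, e=3)
[1] after extend(-1): joint angles (θ0=0°, θ1=270°, e=2)
[2] after extend(-1): joint angles (θ0=0°, θ1=270°, e=1)
no other 2-command option fits: unique.

extend(-1), extend(-1)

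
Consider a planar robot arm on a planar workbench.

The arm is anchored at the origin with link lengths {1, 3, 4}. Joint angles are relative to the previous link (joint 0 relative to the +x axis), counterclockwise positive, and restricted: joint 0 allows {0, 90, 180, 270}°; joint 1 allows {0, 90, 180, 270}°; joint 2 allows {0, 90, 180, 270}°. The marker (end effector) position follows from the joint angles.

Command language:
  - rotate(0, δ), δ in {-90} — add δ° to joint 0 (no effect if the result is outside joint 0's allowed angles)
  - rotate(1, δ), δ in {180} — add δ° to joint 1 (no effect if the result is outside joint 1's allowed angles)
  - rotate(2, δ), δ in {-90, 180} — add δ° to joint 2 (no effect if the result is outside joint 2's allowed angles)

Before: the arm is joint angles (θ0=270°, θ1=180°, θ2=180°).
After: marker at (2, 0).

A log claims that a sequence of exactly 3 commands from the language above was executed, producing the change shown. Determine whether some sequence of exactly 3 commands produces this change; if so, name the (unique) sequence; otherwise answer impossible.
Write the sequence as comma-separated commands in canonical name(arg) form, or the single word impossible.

begin: joint angles (θ0=270°, θ1=180°, θ2=180°)
t=1 rotate(0, -90) ⇒ joint angles (θ0=180°, θ1=180°, θ2=180°)
t=2 rotate(0, -90) ⇒ joint angles (θ0=90°, θ1=180°, θ2=180°)
t=3 rotate(0, -90) ⇒ joint angles (θ0=0°, θ1=180°, θ2=180°)
all 64 alternatives checked — unique.

rotate(0, -90), rotate(0, -90), rotate(0, -90)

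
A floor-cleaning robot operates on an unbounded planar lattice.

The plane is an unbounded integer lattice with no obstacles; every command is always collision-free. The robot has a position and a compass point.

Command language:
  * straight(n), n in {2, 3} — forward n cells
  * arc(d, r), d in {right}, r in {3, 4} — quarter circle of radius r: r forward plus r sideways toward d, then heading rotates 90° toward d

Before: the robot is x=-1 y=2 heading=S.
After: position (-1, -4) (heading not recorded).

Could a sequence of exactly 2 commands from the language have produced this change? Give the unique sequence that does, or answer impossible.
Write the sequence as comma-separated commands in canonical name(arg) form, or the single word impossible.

straight(3), straight(3)

initial: x=-1 y=2 heading=S
1. straight(3) → x=-1 y=-1 heading=S
2. straight(3) → x=-1 y=-4 heading=S
all 16 alternatives checked — unique.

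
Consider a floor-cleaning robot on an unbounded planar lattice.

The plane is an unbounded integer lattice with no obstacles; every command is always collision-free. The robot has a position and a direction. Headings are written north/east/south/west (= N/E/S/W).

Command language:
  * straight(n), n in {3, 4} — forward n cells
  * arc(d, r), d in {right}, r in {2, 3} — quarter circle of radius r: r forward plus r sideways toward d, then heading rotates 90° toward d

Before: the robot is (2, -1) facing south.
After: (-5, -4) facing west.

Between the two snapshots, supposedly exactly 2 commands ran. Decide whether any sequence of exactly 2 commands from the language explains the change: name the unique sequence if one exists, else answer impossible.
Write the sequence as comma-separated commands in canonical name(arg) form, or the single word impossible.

arc(right, 3), straight(4)

key: order matters: swapping arc(right, 3) and straight(4) lands elsewhere
start: (2, -1) facing south
step 1 (arc(right, 3)): (-1, -4) facing west
step 2 (straight(4)): (-5, -4) facing west
no other 2-command option fits: unique.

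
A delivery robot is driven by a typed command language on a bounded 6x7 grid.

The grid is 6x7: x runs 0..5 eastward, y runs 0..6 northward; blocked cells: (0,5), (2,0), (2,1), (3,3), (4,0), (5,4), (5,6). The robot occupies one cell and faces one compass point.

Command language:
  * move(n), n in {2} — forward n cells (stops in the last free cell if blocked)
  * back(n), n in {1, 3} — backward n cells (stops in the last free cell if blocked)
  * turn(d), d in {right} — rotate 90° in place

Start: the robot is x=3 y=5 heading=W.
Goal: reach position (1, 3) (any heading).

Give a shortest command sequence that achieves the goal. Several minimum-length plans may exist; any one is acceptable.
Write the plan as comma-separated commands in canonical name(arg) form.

move(2), turn(right), move(2), back(3)

start: x=3 y=5 heading=W
1. move(2) → x=1 y=5 heading=W
2. turn(right) → x=1 y=5 heading=N
3. move(2) → x=1 y=6 heading=N
4. back(3) → x=1 y=3 heading=N
shorter routes all fall short; 4 is best.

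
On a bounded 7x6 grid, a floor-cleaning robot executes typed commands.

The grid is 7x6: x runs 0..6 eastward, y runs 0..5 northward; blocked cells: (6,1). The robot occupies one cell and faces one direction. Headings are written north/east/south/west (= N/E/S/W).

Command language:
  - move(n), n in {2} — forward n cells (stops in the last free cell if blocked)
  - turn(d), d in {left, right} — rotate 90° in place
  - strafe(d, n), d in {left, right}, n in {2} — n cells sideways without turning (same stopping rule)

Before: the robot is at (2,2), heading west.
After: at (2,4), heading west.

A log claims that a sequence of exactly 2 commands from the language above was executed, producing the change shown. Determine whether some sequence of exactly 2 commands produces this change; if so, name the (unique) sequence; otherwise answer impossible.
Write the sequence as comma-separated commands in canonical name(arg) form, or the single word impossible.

checked all 2-command options: none fits.

impossible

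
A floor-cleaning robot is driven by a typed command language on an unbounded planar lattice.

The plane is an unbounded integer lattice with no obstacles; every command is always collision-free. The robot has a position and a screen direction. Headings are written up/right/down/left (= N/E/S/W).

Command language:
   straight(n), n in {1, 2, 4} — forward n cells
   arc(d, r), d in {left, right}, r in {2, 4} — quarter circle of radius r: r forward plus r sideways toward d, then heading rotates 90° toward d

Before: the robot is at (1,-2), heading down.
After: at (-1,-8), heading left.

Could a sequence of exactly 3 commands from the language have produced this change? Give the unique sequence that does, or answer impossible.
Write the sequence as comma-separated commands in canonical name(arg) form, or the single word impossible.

straight(2), straight(2), arc(right, 2)

key: order matters: swapping straight(2) and arc(right, 2) lands elsewhere
start: at (1,-2), heading down
step 1 (straight(2)): at (1,-4), heading down
step 2 (straight(2)): at (1,-6), heading down
step 3 (arc(right, 2)): at (-1,-8), heading left
uniquely the one of 343 3-step routes that fits.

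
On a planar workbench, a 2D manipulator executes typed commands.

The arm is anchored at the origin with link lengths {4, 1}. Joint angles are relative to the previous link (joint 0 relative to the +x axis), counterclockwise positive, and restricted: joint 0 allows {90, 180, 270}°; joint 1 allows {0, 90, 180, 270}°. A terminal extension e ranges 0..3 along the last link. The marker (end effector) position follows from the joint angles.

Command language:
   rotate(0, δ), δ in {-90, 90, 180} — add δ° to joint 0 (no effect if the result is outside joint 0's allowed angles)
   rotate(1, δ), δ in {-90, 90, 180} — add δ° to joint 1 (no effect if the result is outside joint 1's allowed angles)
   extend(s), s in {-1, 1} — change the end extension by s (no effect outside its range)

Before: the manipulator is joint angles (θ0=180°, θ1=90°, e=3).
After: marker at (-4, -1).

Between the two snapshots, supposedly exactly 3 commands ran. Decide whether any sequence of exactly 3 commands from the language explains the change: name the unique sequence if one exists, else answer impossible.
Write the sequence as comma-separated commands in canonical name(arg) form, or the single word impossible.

extend(-1), extend(-1), extend(-1)

t0: joint angles (θ0=180°, θ1=90°, e=3)
1. extend(-1) → joint angles (θ0=180°, θ1=90°, e=2)
2. extend(-1) → joint angles (θ0=180°, θ1=90°, e=1)
3. extend(-1) → joint angles (θ0=180°, θ1=90°, e=0)
uniquely the one of 512 3-step routes that fits.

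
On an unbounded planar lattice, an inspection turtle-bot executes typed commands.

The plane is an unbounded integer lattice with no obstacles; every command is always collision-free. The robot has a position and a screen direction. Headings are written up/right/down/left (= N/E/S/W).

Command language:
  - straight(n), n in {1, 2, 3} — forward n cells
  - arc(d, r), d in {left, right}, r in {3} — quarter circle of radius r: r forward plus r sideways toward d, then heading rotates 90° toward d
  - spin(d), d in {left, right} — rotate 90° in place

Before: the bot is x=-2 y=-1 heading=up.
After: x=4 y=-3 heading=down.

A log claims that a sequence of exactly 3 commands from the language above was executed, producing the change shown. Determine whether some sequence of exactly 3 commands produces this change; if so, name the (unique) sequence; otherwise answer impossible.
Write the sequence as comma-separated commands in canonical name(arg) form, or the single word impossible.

key: running straight(2) before arc(right, 3) would end elsewhere — order is forced
start: x=-2 y=-1 heading=up
t=1 arc(right, 3) ⇒ x=1 y=2 heading=right
t=2 arc(right, 3) ⇒ x=4 y=-1 heading=down
t=3 straight(2) ⇒ x=4 y=-3 heading=down
no other 3-command option fits: unique.

arc(right, 3), arc(right, 3), straight(2)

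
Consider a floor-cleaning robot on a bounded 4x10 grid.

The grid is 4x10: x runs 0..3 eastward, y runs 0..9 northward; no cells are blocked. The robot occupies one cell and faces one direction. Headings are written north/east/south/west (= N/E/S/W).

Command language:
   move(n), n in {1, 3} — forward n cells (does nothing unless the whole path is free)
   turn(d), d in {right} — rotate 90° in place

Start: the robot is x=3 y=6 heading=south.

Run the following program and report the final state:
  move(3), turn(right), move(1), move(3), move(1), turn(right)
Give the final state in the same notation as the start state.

x=1 y=3 heading=north

start: x=3 y=6 heading=south
1. move(3) → x=3 y=3 heading=south
2. turn(right) → x=3 y=3 heading=west
3. move(1) → x=2 y=3 heading=west
4. move(3) → x=2 y=3 heading=west
5. move(1) → x=1 y=3 heading=west
6. turn(right) → x=1 y=3 heading=north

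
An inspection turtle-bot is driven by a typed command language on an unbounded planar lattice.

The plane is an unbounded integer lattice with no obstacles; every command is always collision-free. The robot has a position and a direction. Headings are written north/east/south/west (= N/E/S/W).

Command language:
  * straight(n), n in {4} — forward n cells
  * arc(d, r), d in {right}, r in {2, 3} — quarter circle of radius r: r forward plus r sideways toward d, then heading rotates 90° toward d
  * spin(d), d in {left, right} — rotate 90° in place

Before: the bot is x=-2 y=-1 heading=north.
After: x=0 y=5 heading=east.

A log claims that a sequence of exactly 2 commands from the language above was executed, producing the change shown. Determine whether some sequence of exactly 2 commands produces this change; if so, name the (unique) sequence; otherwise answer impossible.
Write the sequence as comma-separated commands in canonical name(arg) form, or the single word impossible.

key: order matters: swapping straight(4) and arc(right, 2) lands elsewhere
from: x=-2 y=-1 heading=north
t=1 straight(4) ⇒ x=-2 y=3 heading=north
t=2 arc(right, 2) ⇒ x=0 y=5 heading=east
no other 2-command option fits: unique.

straight(4), arc(right, 2)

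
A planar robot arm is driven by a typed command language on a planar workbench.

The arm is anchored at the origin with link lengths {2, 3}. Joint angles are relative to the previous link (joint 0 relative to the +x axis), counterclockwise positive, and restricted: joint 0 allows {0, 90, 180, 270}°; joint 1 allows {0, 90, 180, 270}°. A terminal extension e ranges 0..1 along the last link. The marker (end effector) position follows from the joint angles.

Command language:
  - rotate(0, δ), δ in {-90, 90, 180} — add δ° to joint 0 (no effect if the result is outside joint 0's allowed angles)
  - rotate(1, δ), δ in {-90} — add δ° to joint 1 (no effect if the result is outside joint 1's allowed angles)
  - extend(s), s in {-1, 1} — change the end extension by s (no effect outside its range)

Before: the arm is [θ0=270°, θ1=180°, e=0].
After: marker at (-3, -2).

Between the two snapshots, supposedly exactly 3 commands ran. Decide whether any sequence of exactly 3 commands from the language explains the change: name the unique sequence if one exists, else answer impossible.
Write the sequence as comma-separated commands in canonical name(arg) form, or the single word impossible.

initial: [θ0=270°, θ1=180°, e=0]
step 1 (rotate(1, -90)): [θ0=270°, θ1=90°, e=0]
step 2 (rotate(1, -90)): [θ0=270°, θ1=0°, e=0]
step 3 (rotate(1, -90)): [θ0=270°, θ1=270°, e=0]
no other 3-command option fits: unique.

rotate(1, -90), rotate(1, -90), rotate(1, -90)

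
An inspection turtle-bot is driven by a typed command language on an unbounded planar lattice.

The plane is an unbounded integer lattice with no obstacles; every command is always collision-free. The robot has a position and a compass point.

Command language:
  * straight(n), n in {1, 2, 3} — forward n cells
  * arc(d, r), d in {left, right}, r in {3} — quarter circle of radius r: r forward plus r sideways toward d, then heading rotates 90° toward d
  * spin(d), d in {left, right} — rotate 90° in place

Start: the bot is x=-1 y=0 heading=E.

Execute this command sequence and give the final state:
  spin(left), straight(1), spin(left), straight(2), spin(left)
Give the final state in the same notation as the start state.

t0: x=-1 y=0 heading=E
[1] after spin(left): x=-1 y=0 heading=N
[2] after straight(1): x=-1 y=1 heading=N
[3] after spin(left): x=-1 y=1 heading=W
[4] after straight(2): x=-3 y=1 heading=W
[5] after spin(left): x=-3 y=1 heading=S

x=-3 y=1 heading=S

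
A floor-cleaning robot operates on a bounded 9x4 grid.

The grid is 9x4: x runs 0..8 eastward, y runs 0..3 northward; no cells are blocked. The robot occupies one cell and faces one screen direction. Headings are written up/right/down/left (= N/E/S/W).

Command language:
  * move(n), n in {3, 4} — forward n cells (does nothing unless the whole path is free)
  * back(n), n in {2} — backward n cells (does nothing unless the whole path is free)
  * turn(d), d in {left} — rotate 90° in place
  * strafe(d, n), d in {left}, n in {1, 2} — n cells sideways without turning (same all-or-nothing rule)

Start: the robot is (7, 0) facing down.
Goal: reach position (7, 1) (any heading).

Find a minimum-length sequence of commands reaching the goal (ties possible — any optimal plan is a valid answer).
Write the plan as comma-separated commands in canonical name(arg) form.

turn(left), strafe(left, 1)

from: (7, 0) facing down
1. turn(left) → (7, 0) facing right
2. strafe(left, 1) → (7, 1) facing right
minimal: 2 command(s), checked below 2.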